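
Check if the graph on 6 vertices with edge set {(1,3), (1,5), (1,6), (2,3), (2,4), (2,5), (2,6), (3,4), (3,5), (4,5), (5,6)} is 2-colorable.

Step 1: Attempt 2-coloring using BFS:
  Start at vertex 1, assign color 0
  Color vertex 3 with color 1 (neighbor of 1)
  Color vertex 5 with color 1 (neighbor of 1)
  Color vertex 6 with color 1 (neighbor of 1)
  Color vertex 2 with color 0 (neighbor of 3)
  Color vertex 4 with color 0 (neighbor of 3)

Step 2: Conflict found! Vertices 3 and 5 are adjacent but have the same color.
This means the graph contains an odd cycle.

The graph is NOT bipartite.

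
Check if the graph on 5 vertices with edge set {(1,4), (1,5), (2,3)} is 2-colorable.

Step 1: Attempt 2-coloring using BFS:
  Start at vertex 1, assign color 0
  Color vertex 4 with color 1 (neighbor of 1)
  Color vertex 5 with color 1 (neighbor of 1)
  Start new component at vertex 2, assign color 0
  Color vertex 3 with color 1 (neighbor of 2)

Step 2: 2-coloring succeeded. No conflicts found.
  Set A (color 0): {1, 2}
  Set B (color 1): {3, 4, 5}

The graph is bipartite with partition {1, 2}, {3, 4, 5}.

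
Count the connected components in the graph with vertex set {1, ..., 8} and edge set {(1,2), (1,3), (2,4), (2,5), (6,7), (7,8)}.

Step 1: Build adjacency list from edges:
  1: 2, 3
  2: 1, 4, 5
  3: 1
  4: 2
  5: 2
  6: 7
  7: 6, 8
  8: 7

Step 2: Run BFS/DFS from vertex 1:
  Visited: {1, 2, 3, 4, 5}
  Reached 5 of 8 vertices

Step 3: Only 5 of 8 vertices reached. Graph is disconnected.
Connected components: {1, 2, 3, 4, 5}, {6, 7, 8}
Number of connected components: 2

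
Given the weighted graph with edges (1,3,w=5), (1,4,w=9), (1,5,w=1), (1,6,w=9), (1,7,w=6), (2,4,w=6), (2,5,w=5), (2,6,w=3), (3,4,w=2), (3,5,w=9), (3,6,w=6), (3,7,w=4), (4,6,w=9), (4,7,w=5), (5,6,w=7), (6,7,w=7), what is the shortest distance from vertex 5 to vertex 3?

Step 1: Build adjacency list with weights:
  1: 3(w=5), 4(w=9), 5(w=1), 6(w=9), 7(w=6)
  2: 4(w=6), 5(w=5), 6(w=3)
  3: 1(w=5), 4(w=2), 5(w=9), 6(w=6), 7(w=4)
  4: 1(w=9), 2(w=6), 3(w=2), 6(w=9), 7(w=5)
  5: 1(w=1), 2(w=5), 3(w=9), 6(w=7)
  6: 1(w=9), 2(w=3), 3(w=6), 4(w=9), 5(w=7), 7(w=7)
  7: 1(w=6), 3(w=4), 4(w=5), 6(w=7)

Step 2: Apply Dijkstra's algorithm from vertex 5:
  Visit vertex 5 (distance=0)
    Update dist[1] = 1
    Update dist[2] = 5
    Update dist[3] = 9
    Update dist[6] = 7
  Visit vertex 1 (distance=1)
    Update dist[3] = 6
    Update dist[4] = 10
    Update dist[7] = 7
  Visit vertex 2 (distance=5)
  Visit vertex 3 (distance=6)
    Update dist[4] = 8

Step 3: Shortest path: 5 -> 1 -> 3
Total weight: 1 + 5 = 6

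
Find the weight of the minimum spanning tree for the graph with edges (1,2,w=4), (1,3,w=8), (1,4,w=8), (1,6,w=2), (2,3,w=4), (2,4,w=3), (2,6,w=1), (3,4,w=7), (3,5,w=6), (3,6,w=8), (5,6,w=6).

Apply Kruskal's algorithm (sort edges by weight, add if no cycle):

Sorted edges by weight:
  (2,6) w=1
  (1,6) w=2
  (2,4) w=3
  (1,2) w=4
  (2,3) w=4
  (3,5) w=6
  (5,6) w=6
  (3,4) w=7
  (1,3) w=8
  (1,4) w=8
  (3,6) w=8

Add edge (2,6) w=1 -- no cycle. Running total: 1
Add edge (1,6) w=2 -- no cycle. Running total: 3
Add edge (2,4) w=3 -- no cycle. Running total: 6
Skip edge (1,2) w=4 -- would create cycle
Add edge (2,3) w=4 -- no cycle. Running total: 10
Add edge (3,5) w=6 -- no cycle. Running total: 16

MST edges: (2,6,w=1), (1,6,w=2), (2,4,w=3), (2,3,w=4), (3,5,w=6)
Total MST weight: 1 + 2 + 3 + 4 + 6 = 16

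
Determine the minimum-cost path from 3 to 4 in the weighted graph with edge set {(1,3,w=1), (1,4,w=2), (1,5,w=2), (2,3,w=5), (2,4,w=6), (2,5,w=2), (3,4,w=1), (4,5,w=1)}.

Step 1: Build adjacency list with weights:
  1: 3(w=1), 4(w=2), 5(w=2)
  2: 3(w=5), 4(w=6), 5(w=2)
  3: 1(w=1), 2(w=5), 4(w=1)
  4: 1(w=2), 2(w=6), 3(w=1), 5(w=1)
  5: 1(w=2), 2(w=2), 4(w=1)

Step 2: Apply Dijkstra's algorithm from vertex 3:
  Visit vertex 3 (distance=0)
    Update dist[1] = 1
    Update dist[2] = 5
    Update dist[4] = 1
  Visit vertex 1 (distance=1)
    Update dist[5] = 3
  Visit vertex 4 (distance=1)
    Update dist[5] = 2

Step 3: Shortest path: 3 -> 4
Total weight: 1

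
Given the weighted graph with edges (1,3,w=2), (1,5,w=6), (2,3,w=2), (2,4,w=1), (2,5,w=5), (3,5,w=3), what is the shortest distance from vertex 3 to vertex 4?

Step 1: Build adjacency list with weights:
  1: 3(w=2), 5(w=6)
  2: 3(w=2), 4(w=1), 5(w=5)
  3: 1(w=2), 2(w=2), 5(w=3)
  4: 2(w=1)
  5: 1(w=6), 2(w=5), 3(w=3)

Step 2: Apply Dijkstra's algorithm from vertex 3:
  Visit vertex 3 (distance=0)
    Update dist[1] = 2
    Update dist[2] = 2
    Update dist[5] = 3
  Visit vertex 1 (distance=2)
  Visit vertex 2 (distance=2)
    Update dist[4] = 3
  Visit vertex 4 (distance=3)

Step 3: Shortest path: 3 -> 2 -> 4
Total weight: 2 + 1 = 3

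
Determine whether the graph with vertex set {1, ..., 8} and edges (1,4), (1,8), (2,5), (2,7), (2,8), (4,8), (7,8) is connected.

Step 1: Build adjacency list from edges:
  1: 4, 8
  2: 5, 7, 8
  3: (none)
  4: 1, 8
  5: 2
  6: (none)
  7: 2, 8
  8: 1, 2, 4, 7

Step 2: Run BFS/DFS from vertex 1:
  Visited: {1, 4, 8, 2, 7, 5}
  Reached 6 of 8 vertices

Step 3: Only 6 of 8 vertices reached. Graph is disconnected.
Connected components: {1, 2, 4, 5, 7, 8}, {3}, {6}
Answer: No, the graph is not connected (3 components).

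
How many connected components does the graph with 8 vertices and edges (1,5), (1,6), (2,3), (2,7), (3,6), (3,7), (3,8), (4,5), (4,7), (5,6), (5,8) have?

Step 1: Build adjacency list from edges:
  1: 5, 6
  2: 3, 7
  3: 2, 6, 7, 8
  4: 5, 7
  5: 1, 4, 6, 8
  6: 1, 3, 5
  7: 2, 3, 4
  8: 3, 5

Step 2: Run BFS/DFS from vertex 1:
  Visited: {1, 5, 6, 4, 8, 3, 7, 2}
  Reached 8 of 8 vertices

Step 3: All 8 vertices reached from vertex 1, so the graph is connected.
Number of connected components: 1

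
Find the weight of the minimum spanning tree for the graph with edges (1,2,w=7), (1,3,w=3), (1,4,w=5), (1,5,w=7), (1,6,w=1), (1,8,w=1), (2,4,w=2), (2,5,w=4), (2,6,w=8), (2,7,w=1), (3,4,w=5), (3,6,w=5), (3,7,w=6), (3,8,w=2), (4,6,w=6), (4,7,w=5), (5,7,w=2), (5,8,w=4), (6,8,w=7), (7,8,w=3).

Apply Kruskal's algorithm (sort edges by weight, add if no cycle):

Sorted edges by weight:
  (1,8) w=1
  (1,6) w=1
  (2,7) w=1
  (2,4) w=2
  (3,8) w=2
  (5,7) w=2
  (1,3) w=3
  (7,8) w=3
  (2,5) w=4
  (5,8) w=4
  (1,4) w=5
  (3,6) w=5
  (3,4) w=5
  (4,7) w=5
  (3,7) w=6
  (4,6) w=6
  (1,2) w=7
  (1,5) w=7
  (6,8) w=7
  (2,6) w=8

Add edge (1,8) w=1 -- no cycle. Running total: 1
Add edge (1,6) w=1 -- no cycle. Running total: 2
Add edge (2,7) w=1 -- no cycle. Running total: 3
Add edge (2,4) w=2 -- no cycle. Running total: 5
Add edge (3,8) w=2 -- no cycle. Running total: 7
Add edge (5,7) w=2 -- no cycle. Running total: 9
Skip edge (1,3) w=3 -- would create cycle
Add edge (7,8) w=3 -- no cycle. Running total: 12

MST edges: (1,8,w=1), (1,6,w=1), (2,7,w=1), (2,4,w=2), (3,8,w=2), (5,7,w=2), (7,8,w=3)
Total MST weight: 1 + 1 + 1 + 2 + 2 + 2 + 3 = 12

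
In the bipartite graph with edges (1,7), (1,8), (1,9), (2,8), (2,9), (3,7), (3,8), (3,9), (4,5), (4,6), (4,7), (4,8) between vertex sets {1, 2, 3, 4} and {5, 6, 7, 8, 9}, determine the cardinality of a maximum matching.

Step 1: List the neighbors of each left vertex:
  1: 7, 8, 9
  2: 8, 9
  3: 7, 8, 9
  4: 5, 6, 7, 8

Step 2: Greedily match left vertices, then look for augmenting paths:
  Match 1 -- 7
  Match 2 -- 8
  Match 3 -- 9
  Match 4 -- 5
  No augmenting path remains.

Step 3: Verify this is maximum:
  Matching size 4 = min(|L|, |R|) = min(4, 5), which is an upper bound, so this matching is maximum.

Maximum matching: {(1,7), (2,8), (3,9), (4,5)}
Size: 4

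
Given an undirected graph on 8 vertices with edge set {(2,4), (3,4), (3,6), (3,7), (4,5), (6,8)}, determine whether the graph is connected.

Step 1: Build adjacency list from edges:
  1: (none)
  2: 4
  3: 4, 6, 7
  4: 2, 3, 5
  5: 4
  6: 3, 8
  7: 3
  8: 6

Step 2: Run BFS/DFS from vertex 1:
  Visited: {1}
  Reached 1 of 8 vertices

Step 3: Only 1 of 8 vertices reached. Graph is disconnected.
Connected components: {1}, {2, 3, 4, 5, 6, 7, 8}
Answer: No, the graph is not connected (2 components).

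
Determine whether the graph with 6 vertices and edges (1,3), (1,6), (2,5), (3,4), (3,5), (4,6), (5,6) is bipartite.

Step 1: Attempt 2-coloring using BFS:
  Start at vertex 1, assign color 0
  Color vertex 3 with color 1 (neighbor of 1)
  Color vertex 6 with color 1 (neighbor of 1)
  Color vertex 4 with color 0 (neighbor of 3)
  Color vertex 5 with color 0 (neighbor of 3)
  Color vertex 2 with color 1 (neighbor of 5)

Step 2: 2-coloring succeeded. No conflicts found.
  Set A (color 0): {1, 4, 5}
  Set B (color 1): {2, 3, 6}

The graph is bipartite with partition {1, 4, 5}, {2, 3, 6}.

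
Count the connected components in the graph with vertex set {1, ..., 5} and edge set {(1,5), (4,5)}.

Step 1: Build adjacency list from edges:
  1: 5
  2: (none)
  3: (none)
  4: 5
  5: 1, 4

Step 2: Run BFS/DFS from vertex 1:
  Visited: {1, 5, 4}
  Reached 3 of 5 vertices

Step 3: Only 3 of 5 vertices reached. Graph is disconnected.
Connected components: {1, 4, 5}, {2}, {3}
Number of connected components: 3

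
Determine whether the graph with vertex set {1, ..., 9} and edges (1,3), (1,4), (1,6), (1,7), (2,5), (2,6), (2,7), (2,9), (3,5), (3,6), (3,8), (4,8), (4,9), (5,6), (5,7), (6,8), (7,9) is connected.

Step 1: Build adjacency list from edges:
  1: 3, 4, 6, 7
  2: 5, 6, 7, 9
  3: 1, 5, 6, 8
  4: 1, 8, 9
  5: 2, 3, 6, 7
  6: 1, 2, 3, 5, 8
  7: 1, 2, 5, 9
  8: 3, 4, 6
  9: 2, 4, 7

Step 2: Run BFS/DFS from vertex 1:
  Visited: {1, 3, 4, 6, 7, 5, 8, 9, 2}
  Reached 9 of 9 vertices

Step 3: All 9 vertices reached from vertex 1, so the graph is connected.
Answer: Yes, the graph is connected.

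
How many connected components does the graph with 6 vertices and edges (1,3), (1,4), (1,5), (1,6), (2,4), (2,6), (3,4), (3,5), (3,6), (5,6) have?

Step 1: Build adjacency list from edges:
  1: 3, 4, 5, 6
  2: 4, 6
  3: 1, 4, 5, 6
  4: 1, 2, 3
  5: 1, 3, 6
  6: 1, 2, 3, 5

Step 2: Run BFS/DFS from vertex 1:
  Visited: {1, 3, 4, 5, 6, 2}
  Reached 6 of 6 vertices

Step 3: All 6 vertices reached from vertex 1, so the graph is connected.
Number of connected components: 1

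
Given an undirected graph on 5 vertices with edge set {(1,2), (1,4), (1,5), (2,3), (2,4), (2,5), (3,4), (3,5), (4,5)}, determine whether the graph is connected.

Step 1: Build adjacency list from edges:
  1: 2, 4, 5
  2: 1, 3, 4, 5
  3: 2, 4, 5
  4: 1, 2, 3, 5
  5: 1, 2, 3, 4

Step 2: Run BFS/DFS from vertex 1:
  Visited: {1, 2, 4, 5, 3}
  Reached 5 of 5 vertices

Step 3: All 5 vertices reached from vertex 1, so the graph is connected.
Answer: Yes, the graph is connected.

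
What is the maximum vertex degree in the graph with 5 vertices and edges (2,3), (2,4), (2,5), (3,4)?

Step 1: Count edges incident to each vertex:
  deg(1) = 0 (neighbors: none)
  deg(2) = 3 (neighbors: 3, 4, 5)
  deg(3) = 2 (neighbors: 2, 4)
  deg(4) = 2 (neighbors: 2, 3)
  deg(5) = 1 (neighbors: 2)

Step 2: Find maximum:
  max(0, 3, 2, 2, 1) = 3 (vertex 2)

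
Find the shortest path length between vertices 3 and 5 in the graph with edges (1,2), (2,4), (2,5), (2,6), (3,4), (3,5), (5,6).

Step 1: Build adjacency list:
  1: 2
  2: 1, 4, 5, 6
  3: 4, 5
  4: 2, 3
  5: 2, 3, 6
  6: 2, 5

Step 2: BFS from vertex 3 to find shortest path to 5:
  vertex 4 reached at distance 1
  vertex 5 reached at distance 1

Step 3: Shortest path: 3 -> 5
Path length: 1 edge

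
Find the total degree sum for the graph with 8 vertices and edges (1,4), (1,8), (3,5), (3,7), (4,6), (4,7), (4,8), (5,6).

Step 1: Count edges incident to each vertex:
  deg(1) = 2 (neighbors: 4, 8)
  deg(2) = 0 (neighbors: none)
  deg(3) = 2 (neighbors: 5, 7)
  deg(4) = 4 (neighbors: 1, 6, 7, 8)
  deg(5) = 2 (neighbors: 3, 6)
  deg(6) = 2 (neighbors: 4, 5)
  deg(7) = 2 (neighbors: 3, 4)
  deg(8) = 2 (neighbors: 1, 4)

Step 2: Sum all degrees:
  2 + 0 + 2 + 4 + 2 + 2 + 2 + 2 = 16

Verification: sum of degrees = 2 * |E| = 2 * 8 = 16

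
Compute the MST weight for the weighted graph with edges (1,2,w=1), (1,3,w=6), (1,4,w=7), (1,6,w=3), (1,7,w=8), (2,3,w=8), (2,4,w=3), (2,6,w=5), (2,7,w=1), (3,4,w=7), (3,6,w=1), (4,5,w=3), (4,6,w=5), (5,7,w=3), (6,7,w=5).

Apply Kruskal's algorithm (sort edges by weight, add if no cycle):

Sorted edges by weight:
  (1,2) w=1
  (2,7) w=1
  (3,6) w=1
  (1,6) w=3
  (2,4) w=3
  (4,5) w=3
  (5,7) w=3
  (2,6) w=5
  (4,6) w=5
  (6,7) w=5
  (1,3) w=6
  (1,4) w=7
  (3,4) w=7
  (1,7) w=8
  (2,3) w=8

Add edge (1,2) w=1 -- no cycle. Running total: 1
Add edge (2,7) w=1 -- no cycle. Running total: 2
Add edge (3,6) w=1 -- no cycle. Running total: 3
Add edge (1,6) w=3 -- no cycle. Running total: 6
Add edge (2,4) w=3 -- no cycle. Running total: 9
Add edge (4,5) w=3 -- no cycle. Running total: 12

MST edges: (1,2,w=1), (2,7,w=1), (3,6,w=1), (1,6,w=3), (2,4,w=3), (4,5,w=3)
Total MST weight: 1 + 1 + 1 + 3 + 3 + 3 = 12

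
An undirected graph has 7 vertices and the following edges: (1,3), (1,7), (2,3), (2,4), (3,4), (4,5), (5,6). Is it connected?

Step 1: Build adjacency list from edges:
  1: 3, 7
  2: 3, 4
  3: 1, 2, 4
  4: 2, 3, 5
  5: 4, 6
  6: 5
  7: 1

Step 2: Run BFS/DFS from vertex 1:
  Visited: {1, 3, 7, 2, 4, 5, 6}
  Reached 7 of 7 vertices

Step 3: All 7 vertices reached from vertex 1, so the graph is connected.
Answer: Yes, the graph is connected.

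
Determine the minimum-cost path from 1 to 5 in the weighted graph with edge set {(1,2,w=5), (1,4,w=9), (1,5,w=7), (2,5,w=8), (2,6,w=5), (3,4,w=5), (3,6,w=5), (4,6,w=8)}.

Step 1: Build adjacency list with weights:
  1: 2(w=5), 4(w=9), 5(w=7)
  2: 1(w=5), 5(w=8), 6(w=5)
  3: 4(w=5), 6(w=5)
  4: 1(w=9), 3(w=5), 6(w=8)
  5: 1(w=7), 2(w=8)
  6: 2(w=5), 3(w=5), 4(w=8)

Step 2: Apply Dijkstra's algorithm from vertex 1:
  Visit vertex 1 (distance=0)
    Update dist[2] = 5
    Update dist[4] = 9
    Update dist[5] = 7
  Visit vertex 2 (distance=5)
    Update dist[6] = 10
  Visit vertex 5 (distance=7)

Step 3: Shortest path: 1 -> 5
Total weight: 7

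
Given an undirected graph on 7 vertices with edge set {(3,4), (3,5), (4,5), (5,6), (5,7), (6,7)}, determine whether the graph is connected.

Step 1: Build adjacency list from edges:
  1: (none)
  2: (none)
  3: 4, 5
  4: 3, 5
  5: 3, 4, 6, 7
  6: 5, 7
  7: 5, 6

Step 2: Run BFS/DFS from vertex 1:
  Visited: {1}
  Reached 1 of 7 vertices

Step 3: Only 1 of 7 vertices reached. Graph is disconnected.
Connected components: {1}, {2}, {3, 4, 5, 6, 7}
Answer: No, the graph is not connected (3 components).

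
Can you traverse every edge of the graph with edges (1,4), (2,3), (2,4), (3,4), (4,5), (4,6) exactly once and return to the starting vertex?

Step 1: Find the degree of each vertex:
  deg(1) = 1
  deg(2) = 2
  deg(3) = 2
  deg(4) = 5
  deg(5) = 1
  deg(6) = 1

Step 2: Count vertices with odd degree:
  Odd-degree vertices: 1, 4, 5, 6 (4 total)

Step 3: Apply Euler's theorem:
  - Eulerian circuit exists iff graph is connected and all vertices have even degree
  - Eulerian path exists iff graph is connected and has 0 or 2 odd-degree vertices

Graph has 4 odd-degree vertices (need 0 or 2).
Neither Eulerian path nor Eulerian circuit exists.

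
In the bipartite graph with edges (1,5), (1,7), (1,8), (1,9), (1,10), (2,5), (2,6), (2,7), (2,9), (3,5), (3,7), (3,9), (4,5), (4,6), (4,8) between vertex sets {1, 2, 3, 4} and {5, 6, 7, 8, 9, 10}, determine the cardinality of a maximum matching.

Step 1: List the neighbors of each left vertex:
  1: 5, 7, 8, 9, 10
  2: 5, 6, 7, 9
  3: 5, 7, 9
  4: 5, 6, 8

Step 2: Greedily match left vertices, then look for augmenting paths:
  Match 1 -- 5
  Match 2 -- 6
  Match 3 -- 7
  Match 4 -- 8
  No augmenting path remains.

Step 3: Verify this is maximum:
  Matching size 4 = min(|L|, |R|) = min(4, 6), which is an upper bound, so this matching is maximum.

Maximum matching: {(1,5), (2,6), (3,7), (4,8)}
Size: 4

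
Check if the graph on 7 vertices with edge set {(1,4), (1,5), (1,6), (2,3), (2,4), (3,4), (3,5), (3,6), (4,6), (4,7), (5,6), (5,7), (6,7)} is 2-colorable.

Step 1: Attempt 2-coloring using BFS:
  Start at vertex 1, assign color 0
  Color vertex 4 with color 1 (neighbor of 1)
  Color vertex 5 with color 1 (neighbor of 1)
  Color vertex 6 with color 1 (neighbor of 1)
  Color vertex 2 with color 0 (neighbor of 4)
  Color vertex 3 with color 0 (neighbor of 4)

Step 2: Conflict found! Vertices 4 and 6 are adjacent but have the same color.
This means the graph contains an odd cycle.

The graph is NOT bipartite.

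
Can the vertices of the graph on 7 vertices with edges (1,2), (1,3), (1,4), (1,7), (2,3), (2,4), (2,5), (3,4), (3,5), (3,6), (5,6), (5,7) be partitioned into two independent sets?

Step 1: Attempt 2-coloring using BFS:
  Start at vertex 1, assign color 0
  Color vertex 2 with color 1 (neighbor of 1)
  Color vertex 3 with color 1 (neighbor of 1)
  Color vertex 4 with color 1 (neighbor of 1)
  Color vertex 7 with color 1 (neighbor of 1)

Step 2: Conflict found! Vertices 2 and 3 are adjacent but have the same color.
This means the graph contains an odd cycle.

The graph is NOT bipartite.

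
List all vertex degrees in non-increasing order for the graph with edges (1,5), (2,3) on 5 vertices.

Step 1: Count edges incident to each vertex:
  deg(1) = 1 (neighbors: 5)
  deg(2) = 1 (neighbors: 3)
  deg(3) = 1 (neighbors: 2)
  deg(4) = 0 (neighbors: none)
  deg(5) = 1 (neighbors: 1)

Step 2: Sort degrees in non-increasing order:
  Degrees: [1, 1, 1, 0, 1] -> sorted: [1, 1, 1, 1, 0]

Degree sequence: [1, 1, 1, 1, 0]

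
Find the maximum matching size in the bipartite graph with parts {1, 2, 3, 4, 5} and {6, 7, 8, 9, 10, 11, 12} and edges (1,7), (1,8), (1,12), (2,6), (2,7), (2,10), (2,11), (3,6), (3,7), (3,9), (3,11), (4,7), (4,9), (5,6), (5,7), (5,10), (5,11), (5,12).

Step 1: List the neighbors of each left vertex:
  1: 7, 8, 12
  2: 6, 7, 10, 11
  3: 6, 7, 9, 11
  4: 7, 9
  5: 6, 7, 10, 11, 12

Step 2: Greedily match left vertices, then look for augmenting paths:
  Match 1 -- 8
  Match 2 -- 6
  Match 3 -- 9
  Match 4 -- 7
  Match 5 -- 10
  No augmenting path remains.

Step 3: Verify this is maximum:
  Matching size 5 = min(|L|, |R|) = min(5, 7), which is an upper bound, so this matching is maximum.

Maximum matching: {(1,8), (2,6), (3,9), (4,7), (5,10)}
Size: 5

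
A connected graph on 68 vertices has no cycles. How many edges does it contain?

A tree on n vertices always has exactly n - 1 edges.
For n = 68: edges = 68 - 1 = 67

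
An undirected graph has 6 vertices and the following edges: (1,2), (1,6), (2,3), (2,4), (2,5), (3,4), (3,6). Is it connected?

Step 1: Build adjacency list from edges:
  1: 2, 6
  2: 1, 3, 4, 5
  3: 2, 4, 6
  4: 2, 3
  5: 2
  6: 1, 3

Step 2: Run BFS/DFS from vertex 1:
  Visited: {1, 2, 6, 3, 4, 5}
  Reached 6 of 6 vertices

Step 3: All 6 vertices reached from vertex 1, so the graph is connected.
Answer: Yes, the graph is connected.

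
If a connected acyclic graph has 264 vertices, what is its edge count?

A tree on n vertices always has exactly n - 1 edges.
For n = 264: edges = 264 - 1 = 263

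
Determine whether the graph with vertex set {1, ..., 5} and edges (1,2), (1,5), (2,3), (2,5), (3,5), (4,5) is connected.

Step 1: Build adjacency list from edges:
  1: 2, 5
  2: 1, 3, 5
  3: 2, 5
  4: 5
  5: 1, 2, 3, 4

Step 2: Run BFS/DFS from vertex 1:
  Visited: {1, 2, 5, 3, 4}
  Reached 5 of 5 vertices

Step 3: All 5 vertices reached from vertex 1, so the graph is connected.
Answer: Yes, the graph is connected.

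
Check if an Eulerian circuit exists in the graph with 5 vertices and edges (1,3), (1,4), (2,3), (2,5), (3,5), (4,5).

Step 1: Find the degree of each vertex:
  deg(1) = 2
  deg(2) = 2
  deg(3) = 3
  deg(4) = 2
  deg(5) = 3

Step 2: Count vertices with odd degree:
  Odd-degree vertices: 3, 5 (2 total)

Step 3: Apply Euler's theorem:
  - Eulerian circuit exists iff graph is connected and all vertices have even degree
  - Eulerian path exists iff graph is connected and has 0 or 2 odd-degree vertices

Graph is connected with exactly 2 odd-degree vertices (3, 5).
Eulerian path exists (starting and ending at the odd-degree vertices), but no Eulerian circuit.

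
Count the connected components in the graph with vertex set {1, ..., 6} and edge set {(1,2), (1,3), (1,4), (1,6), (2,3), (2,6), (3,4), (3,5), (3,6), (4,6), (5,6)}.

Step 1: Build adjacency list from edges:
  1: 2, 3, 4, 6
  2: 1, 3, 6
  3: 1, 2, 4, 5, 6
  4: 1, 3, 6
  5: 3, 6
  6: 1, 2, 3, 4, 5

Step 2: Run BFS/DFS from vertex 1:
  Visited: {1, 2, 3, 4, 6, 5}
  Reached 6 of 6 vertices

Step 3: All 6 vertices reached from vertex 1, so the graph is connected.
Number of connected components: 1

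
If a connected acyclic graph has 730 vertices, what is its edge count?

A tree on n vertices always has exactly n - 1 edges.
For n = 730: edges = 730 - 1 = 729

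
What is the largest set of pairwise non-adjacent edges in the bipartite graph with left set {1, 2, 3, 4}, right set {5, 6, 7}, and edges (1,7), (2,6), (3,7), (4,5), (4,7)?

Step 1: List the neighbors of each left vertex:
  1: 7
  2: 6
  3: 7
  4: 5, 7

Step 2: Greedily match left vertices, then look for augmenting paths:
  Match 1 -- 7
  Match 2 -- 6
  Match 4 -- 5
  No augmenting path remains.

Step 3: Verify this is maximum:
  Matching size 3 = min(|L|, |R|) = min(4, 3), which is an upper bound, so this matching is maximum.

Maximum matching: {(1,7), (2,6), (4,5)}
Size: 3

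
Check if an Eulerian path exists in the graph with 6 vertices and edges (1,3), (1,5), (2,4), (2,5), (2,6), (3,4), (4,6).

Step 1: Find the degree of each vertex:
  deg(1) = 2
  deg(2) = 3
  deg(3) = 2
  deg(4) = 3
  deg(5) = 2
  deg(6) = 2

Step 2: Count vertices with odd degree:
  Odd-degree vertices: 2, 4 (2 total)

Step 3: Apply Euler's theorem:
  - Eulerian circuit exists iff graph is connected and all vertices have even degree
  - Eulerian path exists iff graph is connected and has 0 or 2 odd-degree vertices

Graph is connected with exactly 2 odd-degree vertices (2, 4).
Eulerian path exists (starting and ending at the odd-degree vertices), but no Eulerian circuit.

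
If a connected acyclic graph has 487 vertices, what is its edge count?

A tree on n vertices always has exactly n - 1 edges.
For n = 487: edges = 487 - 1 = 486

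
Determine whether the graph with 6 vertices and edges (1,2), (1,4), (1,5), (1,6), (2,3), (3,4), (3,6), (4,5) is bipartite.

Step 1: Attempt 2-coloring using BFS:
  Start at vertex 1, assign color 0
  Color vertex 2 with color 1 (neighbor of 1)
  Color vertex 4 with color 1 (neighbor of 1)
  Color vertex 5 with color 1 (neighbor of 1)
  Color vertex 6 with color 1 (neighbor of 1)
  Color vertex 3 with color 0 (neighbor of 2)

Step 2: Conflict found! Vertices 4 and 5 are adjacent but have the same color.
This means the graph contains an odd cycle.

The graph is NOT bipartite.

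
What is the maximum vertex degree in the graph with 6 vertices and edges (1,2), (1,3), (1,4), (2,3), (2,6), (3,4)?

Step 1: Count edges incident to each vertex:
  deg(1) = 3 (neighbors: 2, 3, 4)
  deg(2) = 3 (neighbors: 1, 3, 6)
  deg(3) = 3 (neighbors: 1, 2, 4)
  deg(4) = 2 (neighbors: 1, 3)
  deg(5) = 0 (neighbors: none)
  deg(6) = 1 (neighbors: 2)

Step 2: Find maximum:
  max(3, 3, 3, 2, 0, 1) = 3 (vertex 1)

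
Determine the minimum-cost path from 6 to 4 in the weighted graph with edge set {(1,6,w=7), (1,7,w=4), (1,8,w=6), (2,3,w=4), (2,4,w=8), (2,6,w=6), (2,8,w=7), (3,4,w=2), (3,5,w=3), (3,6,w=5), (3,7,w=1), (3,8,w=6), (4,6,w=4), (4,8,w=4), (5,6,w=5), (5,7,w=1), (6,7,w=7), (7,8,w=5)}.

Step 1: Build adjacency list with weights:
  1: 6(w=7), 7(w=4), 8(w=6)
  2: 3(w=4), 4(w=8), 6(w=6), 8(w=7)
  3: 2(w=4), 4(w=2), 5(w=3), 6(w=5), 7(w=1), 8(w=6)
  4: 2(w=8), 3(w=2), 6(w=4), 8(w=4)
  5: 3(w=3), 6(w=5), 7(w=1)
  6: 1(w=7), 2(w=6), 3(w=5), 4(w=4), 5(w=5), 7(w=7)
  7: 1(w=4), 3(w=1), 5(w=1), 6(w=7), 8(w=5)
  8: 1(w=6), 2(w=7), 3(w=6), 4(w=4), 7(w=5)

Step 2: Apply Dijkstra's algorithm from vertex 6:
  Visit vertex 6 (distance=0)
    Update dist[1] = 7
    Update dist[2] = 6
    Update dist[3] = 5
    Update dist[4] = 4
    Update dist[5] = 5
    Update dist[7] = 7
  Visit vertex 4 (distance=4)
    Update dist[8] = 8

Step 3: Shortest path: 6 -> 4
Total weight: 4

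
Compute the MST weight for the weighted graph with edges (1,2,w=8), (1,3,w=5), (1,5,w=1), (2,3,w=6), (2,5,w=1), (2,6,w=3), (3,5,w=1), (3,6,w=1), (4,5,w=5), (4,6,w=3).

Apply Kruskal's algorithm (sort edges by weight, add if no cycle):

Sorted edges by weight:
  (1,5) w=1
  (2,5) w=1
  (3,6) w=1
  (3,5) w=1
  (2,6) w=3
  (4,6) w=3
  (1,3) w=5
  (4,5) w=5
  (2,3) w=6
  (1,2) w=8

Add edge (1,5) w=1 -- no cycle. Running total: 1
Add edge (2,5) w=1 -- no cycle. Running total: 2
Add edge (3,6) w=1 -- no cycle. Running total: 3
Add edge (3,5) w=1 -- no cycle. Running total: 4
Skip edge (2,6) w=3 -- would create cycle
Add edge (4,6) w=3 -- no cycle. Running total: 7

MST edges: (1,5,w=1), (2,5,w=1), (3,6,w=1), (3,5,w=1), (4,6,w=3)
Total MST weight: 1 + 1 + 1 + 1 + 3 = 7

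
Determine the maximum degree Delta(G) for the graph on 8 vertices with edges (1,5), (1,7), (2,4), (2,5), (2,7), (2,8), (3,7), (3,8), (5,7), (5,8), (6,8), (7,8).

Step 1: Count edges incident to each vertex:
  deg(1) = 2 (neighbors: 5, 7)
  deg(2) = 4 (neighbors: 4, 5, 7, 8)
  deg(3) = 2 (neighbors: 7, 8)
  deg(4) = 1 (neighbors: 2)
  deg(5) = 4 (neighbors: 1, 2, 7, 8)
  deg(6) = 1 (neighbors: 8)
  deg(7) = 5 (neighbors: 1, 2, 3, 5, 8)
  deg(8) = 5 (neighbors: 2, 3, 5, 6, 7)

Step 2: Find maximum:
  max(2, 4, 2, 1, 4, 1, 5, 5) = 5 (vertex 7)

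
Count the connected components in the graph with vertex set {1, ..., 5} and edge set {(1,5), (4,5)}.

Step 1: Build adjacency list from edges:
  1: 5
  2: (none)
  3: (none)
  4: 5
  5: 1, 4

Step 2: Run BFS/DFS from vertex 1:
  Visited: {1, 5, 4}
  Reached 3 of 5 vertices

Step 3: Only 3 of 5 vertices reached. Graph is disconnected.
Connected components: {1, 4, 5}, {2}, {3}
Number of connected components: 3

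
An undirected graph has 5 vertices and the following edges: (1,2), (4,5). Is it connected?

Step 1: Build adjacency list from edges:
  1: 2
  2: 1
  3: (none)
  4: 5
  5: 4

Step 2: Run BFS/DFS from vertex 1:
  Visited: {1, 2}
  Reached 2 of 5 vertices

Step 3: Only 2 of 5 vertices reached. Graph is disconnected.
Connected components: {1, 2}, {3}, {4, 5}
Answer: No, the graph is not connected (3 components).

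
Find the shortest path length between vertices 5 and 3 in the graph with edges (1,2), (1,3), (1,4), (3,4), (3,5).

Step 1: Build adjacency list:
  1: 2, 3, 4
  2: 1
  3: 1, 4, 5
  4: 1, 3
  5: 3

Step 2: BFS from vertex 5 to find shortest path to 3:
  vertex 3 reached at distance 1

Step 3: Shortest path: 5 -> 3
Path length: 1 edge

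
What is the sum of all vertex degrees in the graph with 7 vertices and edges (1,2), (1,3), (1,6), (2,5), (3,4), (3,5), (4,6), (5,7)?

Step 1: Count edges incident to each vertex:
  deg(1) = 3 (neighbors: 2, 3, 6)
  deg(2) = 2 (neighbors: 1, 5)
  deg(3) = 3 (neighbors: 1, 4, 5)
  deg(4) = 2 (neighbors: 3, 6)
  deg(5) = 3 (neighbors: 2, 3, 7)
  deg(6) = 2 (neighbors: 1, 4)
  deg(7) = 1 (neighbors: 5)

Step 2: Sum all degrees:
  3 + 2 + 3 + 2 + 3 + 2 + 1 = 16

Verification: sum of degrees = 2 * |E| = 2 * 8 = 16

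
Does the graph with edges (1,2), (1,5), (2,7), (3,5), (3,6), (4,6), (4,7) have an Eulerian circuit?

Step 1: Find the degree of each vertex:
  deg(1) = 2
  deg(2) = 2
  deg(3) = 2
  deg(4) = 2
  deg(5) = 2
  deg(6) = 2
  deg(7) = 2

Step 2: Count vertices with odd degree:
  All vertices have even degree (0 odd-degree vertices)

Step 3: Apply Euler's theorem:
  - Eulerian circuit exists iff graph is connected and all vertices have even degree
  - Eulerian path exists iff graph is connected and has 0 or 2 odd-degree vertices

Graph is connected with 0 odd-degree vertices.
Both Eulerian circuit and Eulerian path exist.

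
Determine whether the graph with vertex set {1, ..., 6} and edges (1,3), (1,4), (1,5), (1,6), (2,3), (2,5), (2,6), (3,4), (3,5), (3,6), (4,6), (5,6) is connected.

Step 1: Build adjacency list from edges:
  1: 3, 4, 5, 6
  2: 3, 5, 6
  3: 1, 2, 4, 5, 6
  4: 1, 3, 6
  5: 1, 2, 3, 6
  6: 1, 2, 3, 4, 5

Step 2: Run BFS/DFS from vertex 1:
  Visited: {1, 3, 4, 5, 6, 2}
  Reached 6 of 6 vertices

Step 3: All 6 vertices reached from vertex 1, so the graph is connected.
Answer: Yes, the graph is connected.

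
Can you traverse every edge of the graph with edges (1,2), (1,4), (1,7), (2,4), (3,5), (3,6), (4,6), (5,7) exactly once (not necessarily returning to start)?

Step 1: Find the degree of each vertex:
  deg(1) = 3
  deg(2) = 2
  deg(3) = 2
  deg(4) = 3
  deg(5) = 2
  deg(6) = 2
  deg(7) = 2

Step 2: Count vertices with odd degree:
  Odd-degree vertices: 1, 4 (2 total)

Step 3: Apply Euler's theorem:
  - Eulerian circuit exists iff graph is connected and all vertices have even degree
  - Eulerian path exists iff graph is connected and has 0 or 2 odd-degree vertices

Graph is connected with exactly 2 odd-degree vertices (1, 4).
Eulerian path exists (starting and ending at the odd-degree vertices), but no Eulerian circuit.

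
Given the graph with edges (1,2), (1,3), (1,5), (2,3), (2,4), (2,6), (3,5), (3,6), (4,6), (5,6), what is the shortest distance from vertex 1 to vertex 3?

Step 1: Build adjacency list:
  1: 2, 3, 5
  2: 1, 3, 4, 6
  3: 1, 2, 5, 6
  4: 2, 6
  5: 1, 3, 6
  6: 2, 3, 4, 5

Step 2: BFS from vertex 1 to find shortest path to 3:
  vertex 2 reached at distance 1
  vertex 3 reached at distance 1

Step 3: Shortest path: 1 -> 3
Path length: 1 edge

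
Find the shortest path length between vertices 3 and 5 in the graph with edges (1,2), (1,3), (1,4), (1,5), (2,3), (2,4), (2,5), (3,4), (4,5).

Step 1: Build adjacency list:
  1: 2, 3, 4, 5
  2: 1, 3, 4, 5
  3: 1, 2, 4
  4: 1, 2, 3, 5
  5: 1, 2, 4

Step 2: BFS from vertex 3 to find shortest path to 5:
  vertex 1 reached at distance 1
  vertex 2 reached at distance 1
  vertex 4 reached at distance 1
  vertex 5 reached at distance 2

Step 3: Shortest path: 3 -> 1 -> 5
Path length: 2 edges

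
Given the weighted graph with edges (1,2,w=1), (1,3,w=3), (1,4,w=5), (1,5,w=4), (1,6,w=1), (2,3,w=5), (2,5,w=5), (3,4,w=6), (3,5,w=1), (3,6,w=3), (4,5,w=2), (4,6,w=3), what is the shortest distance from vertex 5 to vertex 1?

Step 1: Build adjacency list with weights:
  1: 2(w=1), 3(w=3), 4(w=5), 5(w=4), 6(w=1)
  2: 1(w=1), 3(w=5), 5(w=5)
  3: 1(w=3), 2(w=5), 4(w=6), 5(w=1), 6(w=3)
  4: 1(w=5), 3(w=6), 5(w=2), 6(w=3)
  5: 1(w=4), 2(w=5), 3(w=1), 4(w=2)
  6: 1(w=1), 3(w=3), 4(w=3)

Step 2: Apply Dijkstra's algorithm from vertex 5:
  Visit vertex 5 (distance=0)
    Update dist[1] = 4
    Update dist[2] = 5
    Update dist[3] = 1
    Update dist[4] = 2
  Visit vertex 3 (distance=1)
    Update dist[6] = 4
  Visit vertex 4 (distance=2)
  Visit vertex 1 (distance=4)

Step 3: Shortest path: 5 -> 1
Total weight: 4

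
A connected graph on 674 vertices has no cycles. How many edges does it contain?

A tree on n vertices always has exactly n - 1 edges.
For n = 674: edges = 674 - 1 = 673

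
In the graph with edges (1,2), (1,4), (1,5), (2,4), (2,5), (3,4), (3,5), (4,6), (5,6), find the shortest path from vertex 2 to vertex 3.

Step 1: Build adjacency list:
  1: 2, 4, 5
  2: 1, 4, 5
  3: 4, 5
  4: 1, 2, 3, 6
  5: 1, 2, 3, 6
  6: 4, 5

Step 2: BFS from vertex 2 to find shortest path to 3:
  vertex 1 reached at distance 1
  vertex 4 reached at distance 1
  vertex 5 reached at distance 1
  vertex 3 reached at distance 2

Step 3: Shortest path: 2 -> 4 -> 3
Path length: 2 edges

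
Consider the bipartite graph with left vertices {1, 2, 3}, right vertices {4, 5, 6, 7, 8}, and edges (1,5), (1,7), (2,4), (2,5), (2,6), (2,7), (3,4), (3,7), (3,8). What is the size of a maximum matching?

Step 1: List the neighbors of each left vertex:
  1: 5, 7
  2: 4, 5, 6, 7
  3: 4, 7, 8

Step 2: Greedily match left vertices, then look for augmenting paths:
  Match 1 -- 5
  Match 2 -- 4
  Match 3 -- 7
  No augmenting path remains.

Step 3: Verify this is maximum:
  Matching size 3 = min(|L|, |R|) = min(3, 5), which is an upper bound, so this matching is maximum.

Maximum matching: {(1,5), (2,4), (3,7)}
Size: 3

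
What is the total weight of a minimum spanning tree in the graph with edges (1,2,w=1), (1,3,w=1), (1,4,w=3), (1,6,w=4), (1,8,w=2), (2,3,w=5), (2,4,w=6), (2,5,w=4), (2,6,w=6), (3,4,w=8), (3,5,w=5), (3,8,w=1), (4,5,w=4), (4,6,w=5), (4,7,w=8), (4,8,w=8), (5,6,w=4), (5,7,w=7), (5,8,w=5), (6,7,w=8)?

Apply Kruskal's algorithm (sort edges by weight, add if no cycle):

Sorted edges by weight:
  (1,3) w=1
  (1,2) w=1
  (3,8) w=1
  (1,8) w=2
  (1,4) w=3
  (1,6) w=4
  (2,5) w=4
  (4,5) w=4
  (5,6) w=4
  (2,3) w=5
  (3,5) w=5
  (4,6) w=5
  (5,8) w=5
  (2,6) w=6
  (2,4) w=6
  (5,7) w=7
  (3,4) w=8
  (4,7) w=8
  (4,8) w=8
  (6,7) w=8

Add edge (1,3) w=1 -- no cycle. Running total: 1
Add edge (1,2) w=1 -- no cycle. Running total: 2
Add edge (3,8) w=1 -- no cycle. Running total: 3
Skip edge (1,8) w=2 -- would create cycle
Add edge (1,4) w=3 -- no cycle. Running total: 6
Add edge (1,6) w=4 -- no cycle. Running total: 10
Add edge (2,5) w=4 -- no cycle. Running total: 14
Skip edge (4,5) w=4 -- would create cycle
Skip edge (5,6) w=4 -- would create cycle
Skip edge (2,3) w=5 -- would create cycle
Skip edge (3,5) w=5 -- would create cycle
Skip edge (4,6) w=5 -- would create cycle
Skip edge (5,8) w=5 -- would create cycle
Skip edge (2,6) w=6 -- would create cycle
Skip edge (2,4) w=6 -- would create cycle
Add edge (5,7) w=7 -- no cycle. Running total: 21

MST edges: (1,3,w=1), (1,2,w=1), (3,8,w=1), (1,4,w=3), (1,6,w=4), (2,5,w=4), (5,7,w=7)
Total MST weight: 1 + 1 + 1 + 3 + 4 + 4 + 7 = 21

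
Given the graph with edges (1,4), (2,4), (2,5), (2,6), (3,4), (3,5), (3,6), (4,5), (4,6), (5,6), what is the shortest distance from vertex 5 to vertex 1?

Step 1: Build adjacency list:
  1: 4
  2: 4, 5, 6
  3: 4, 5, 6
  4: 1, 2, 3, 5, 6
  5: 2, 3, 4, 6
  6: 2, 3, 4, 5

Step 2: BFS from vertex 5 to find shortest path to 1:
  vertex 2 reached at distance 1
  vertex 3 reached at distance 1
  vertex 4 reached at distance 1
  vertex 6 reached at distance 1
  vertex 1 reached at distance 2

Step 3: Shortest path: 5 -> 4 -> 1
Path length: 2 edges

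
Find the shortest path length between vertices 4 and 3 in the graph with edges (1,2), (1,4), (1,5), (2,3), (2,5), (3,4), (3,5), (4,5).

Step 1: Build adjacency list:
  1: 2, 4, 5
  2: 1, 3, 5
  3: 2, 4, 5
  4: 1, 3, 5
  5: 1, 2, 3, 4

Step 2: BFS from vertex 4 to find shortest path to 3:
  vertex 1 reached at distance 1
  vertex 3 reached at distance 1

Step 3: Shortest path: 4 -> 3
Path length: 1 edge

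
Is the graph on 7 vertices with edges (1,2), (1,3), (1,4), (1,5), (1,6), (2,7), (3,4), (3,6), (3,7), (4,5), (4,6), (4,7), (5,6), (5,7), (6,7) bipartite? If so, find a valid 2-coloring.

Step 1: Attempt 2-coloring using BFS:
  Start at vertex 1, assign color 0
  Color vertex 2 with color 1 (neighbor of 1)
  Color vertex 3 with color 1 (neighbor of 1)
  Color vertex 4 with color 1 (neighbor of 1)
  Color vertex 5 with color 1 (neighbor of 1)
  Color vertex 6 with color 1 (neighbor of 1)
  Color vertex 7 with color 0 (neighbor of 2)

Step 2: Conflict found! Vertices 3 and 4 are adjacent but have the same color.
This means the graph contains an odd cycle.

The graph is NOT bipartite.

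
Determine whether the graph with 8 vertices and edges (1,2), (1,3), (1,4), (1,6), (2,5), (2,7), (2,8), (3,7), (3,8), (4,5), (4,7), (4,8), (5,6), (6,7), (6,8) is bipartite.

Step 1: Attempt 2-coloring using BFS:
  Start at vertex 1, assign color 0
  Color vertex 2 with color 1 (neighbor of 1)
  Color vertex 3 with color 1 (neighbor of 1)
  Color vertex 4 with color 1 (neighbor of 1)
  Color vertex 6 with color 1 (neighbor of 1)
  Color vertex 5 with color 0 (neighbor of 2)
  Color vertex 7 with color 0 (neighbor of 2)
  Color vertex 8 with color 0 (neighbor of 2)

Step 2: 2-coloring succeeded. No conflicts found.
  Set A (color 0): {1, 5, 7, 8}
  Set B (color 1): {2, 3, 4, 6}

The graph is bipartite with partition {1, 5, 7, 8}, {2, 3, 4, 6}.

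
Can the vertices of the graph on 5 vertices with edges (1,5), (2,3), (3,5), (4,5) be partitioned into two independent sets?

Step 1: Attempt 2-coloring using BFS:
  Start at vertex 1, assign color 0
  Color vertex 5 with color 1 (neighbor of 1)
  Color vertex 3 with color 0 (neighbor of 5)
  Color vertex 4 with color 0 (neighbor of 5)
  Color vertex 2 with color 1 (neighbor of 3)

Step 2: 2-coloring succeeded. No conflicts found.
  Set A (color 0): {1, 3, 4}
  Set B (color 1): {2, 5}

The graph is bipartite with partition {1, 3, 4}, {2, 5}.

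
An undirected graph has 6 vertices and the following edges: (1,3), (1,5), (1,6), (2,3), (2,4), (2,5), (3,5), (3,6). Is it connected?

Step 1: Build adjacency list from edges:
  1: 3, 5, 6
  2: 3, 4, 5
  3: 1, 2, 5, 6
  4: 2
  5: 1, 2, 3
  6: 1, 3

Step 2: Run BFS/DFS from vertex 1:
  Visited: {1, 3, 5, 6, 2, 4}
  Reached 6 of 6 vertices

Step 3: All 6 vertices reached from vertex 1, so the graph is connected.
Answer: Yes, the graph is connected.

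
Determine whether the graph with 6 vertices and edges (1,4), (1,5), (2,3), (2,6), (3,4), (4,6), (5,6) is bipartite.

Step 1: Attempt 2-coloring using BFS:
  Start at vertex 1, assign color 0
  Color vertex 4 with color 1 (neighbor of 1)
  Color vertex 5 with color 1 (neighbor of 1)
  Color vertex 3 with color 0 (neighbor of 4)
  Color vertex 6 with color 0 (neighbor of 4)
  Color vertex 2 with color 1 (neighbor of 3)

Step 2: 2-coloring succeeded. No conflicts found.
  Set A (color 0): {1, 3, 6}
  Set B (color 1): {2, 4, 5}

The graph is bipartite with partition {1, 3, 6}, {2, 4, 5}.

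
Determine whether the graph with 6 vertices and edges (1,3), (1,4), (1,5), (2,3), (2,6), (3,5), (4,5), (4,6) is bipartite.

Step 1: Attempt 2-coloring using BFS:
  Start at vertex 1, assign color 0
  Color vertex 3 with color 1 (neighbor of 1)
  Color vertex 4 with color 1 (neighbor of 1)
  Color vertex 5 with color 1 (neighbor of 1)
  Color vertex 2 with color 0 (neighbor of 3)

Step 2: Conflict found! Vertices 3 and 5 are adjacent but have the same color.
This means the graph contains an odd cycle.

The graph is NOT bipartite.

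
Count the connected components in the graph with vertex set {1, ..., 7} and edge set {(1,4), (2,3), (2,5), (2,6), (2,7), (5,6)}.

Step 1: Build adjacency list from edges:
  1: 4
  2: 3, 5, 6, 7
  3: 2
  4: 1
  5: 2, 6
  6: 2, 5
  7: 2

Step 2: Run BFS/DFS from vertex 1:
  Visited: {1, 4}
  Reached 2 of 7 vertices

Step 3: Only 2 of 7 vertices reached. Graph is disconnected.
Connected components: {1, 4}, {2, 3, 5, 6, 7}
Number of connected components: 2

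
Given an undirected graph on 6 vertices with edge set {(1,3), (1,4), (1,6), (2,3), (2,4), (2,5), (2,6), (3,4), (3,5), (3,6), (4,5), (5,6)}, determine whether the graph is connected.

Step 1: Build adjacency list from edges:
  1: 3, 4, 6
  2: 3, 4, 5, 6
  3: 1, 2, 4, 5, 6
  4: 1, 2, 3, 5
  5: 2, 3, 4, 6
  6: 1, 2, 3, 5

Step 2: Run BFS/DFS from vertex 1:
  Visited: {1, 3, 4, 6, 2, 5}
  Reached 6 of 6 vertices

Step 3: All 6 vertices reached from vertex 1, so the graph is connected.
Answer: Yes, the graph is connected.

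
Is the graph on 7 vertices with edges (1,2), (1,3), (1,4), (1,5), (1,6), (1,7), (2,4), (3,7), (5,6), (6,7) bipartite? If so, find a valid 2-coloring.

Step 1: Attempt 2-coloring using BFS:
  Start at vertex 1, assign color 0
  Color vertex 2 with color 1 (neighbor of 1)
  Color vertex 3 with color 1 (neighbor of 1)
  Color vertex 4 with color 1 (neighbor of 1)
  Color vertex 5 with color 1 (neighbor of 1)
  Color vertex 6 with color 1 (neighbor of 1)
  Color vertex 7 with color 1 (neighbor of 1)

Step 2: Conflict found! Vertices 2 and 4 are adjacent but have the same color.
This means the graph contains an odd cycle.

The graph is NOT bipartite.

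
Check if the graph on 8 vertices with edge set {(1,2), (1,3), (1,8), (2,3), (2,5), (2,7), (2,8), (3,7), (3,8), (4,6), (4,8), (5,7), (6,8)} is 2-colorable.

Step 1: Attempt 2-coloring using BFS:
  Start at vertex 1, assign color 0
  Color vertex 2 with color 1 (neighbor of 1)
  Color vertex 3 with color 1 (neighbor of 1)
  Color vertex 8 with color 1 (neighbor of 1)

Step 2: Conflict found! Vertices 2 and 3 are adjacent but have the same color.
This means the graph contains an odd cycle.

The graph is NOT bipartite.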